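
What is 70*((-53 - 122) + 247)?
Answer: 5040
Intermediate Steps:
70*((-53 - 122) + 247) = 70*(-175 + 247) = 70*72 = 5040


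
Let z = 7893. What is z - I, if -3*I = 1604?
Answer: 25283/3 ≈ 8427.7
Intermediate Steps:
I = -1604/3 (I = -1/3*1604 = -1604/3 ≈ -534.67)
z - I = 7893 - 1*(-1604/3) = 7893 + 1604/3 = 25283/3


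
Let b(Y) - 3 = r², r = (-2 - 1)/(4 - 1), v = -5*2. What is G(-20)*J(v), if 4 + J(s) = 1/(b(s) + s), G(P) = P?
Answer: 250/3 ≈ 83.333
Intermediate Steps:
v = -10
r = -1 (r = -3/3 = -3*⅓ = -1)
b(Y) = 4 (b(Y) = 3 + (-1)² = 3 + 1 = 4)
J(s) = -4 + 1/(4 + s)
G(-20)*J(v) = -20*(-15 - 4*(-10))/(4 - 10) = -20*(-15 + 40)/(-6) = -(-10)*25/3 = -20*(-25/6) = 250/3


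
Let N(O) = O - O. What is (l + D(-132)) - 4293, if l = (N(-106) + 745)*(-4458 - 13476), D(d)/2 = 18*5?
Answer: -13364943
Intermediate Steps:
N(O) = 0
D(d) = 180 (D(d) = 2*(18*5) = 2*90 = 180)
l = -13360830 (l = (0 + 745)*(-4458 - 13476) = 745*(-17934) = -13360830)
(l + D(-132)) - 4293 = (-13360830 + 180) - 4293 = -13360650 - 4293 = -13364943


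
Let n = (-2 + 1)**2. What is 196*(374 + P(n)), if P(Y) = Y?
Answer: 73500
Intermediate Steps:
n = 1 (n = (-1)**2 = 1)
196*(374 + P(n)) = 196*(374 + 1) = 196*375 = 73500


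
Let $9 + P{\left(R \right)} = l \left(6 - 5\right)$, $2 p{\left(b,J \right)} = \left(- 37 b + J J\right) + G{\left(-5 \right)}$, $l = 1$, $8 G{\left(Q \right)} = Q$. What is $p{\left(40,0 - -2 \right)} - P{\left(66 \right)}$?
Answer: $- \frac{11685}{16} \approx -730.31$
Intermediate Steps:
$G{\left(Q \right)} = \frac{Q}{8}$
$p{\left(b,J \right)} = - \frac{5}{16} + \frac{J^{2}}{2} - \frac{37 b}{2}$ ($p{\left(b,J \right)} = \frac{\left(- 37 b + J J\right) + \frac{1}{8} \left(-5\right)}{2} = \frac{\left(- 37 b + J^{2}\right) - \frac{5}{8}}{2} = \frac{\left(J^{2} - 37 b\right) - \frac{5}{8}}{2} = \frac{- \frac{5}{8} + J^{2} - 37 b}{2} = - \frac{5}{16} + \frac{J^{2}}{2} - \frac{37 b}{2}$)
$P{\left(R \right)} = -8$ ($P{\left(R \right)} = -9 + 1 \left(6 - 5\right) = -9 + 1 \cdot 1 = -9 + 1 = -8$)
$p{\left(40,0 - -2 \right)} - P{\left(66 \right)} = \left(- \frac{5}{16} + \frac{\left(0 - -2\right)^{2}}{2} - 740\right) - -8 = \left(- \frac{5}{16} + \frac{\left(0 + 2\right)^{2}}{2} - 740\right) + 8 = \left(- \frac{5}{16} + \frac{2^{2}}{2} - 740\right) + 8 = \left(- \frac{5}{16} + \frac{1}{2} \cdot 4 - 740\right) + 8 = \left(- \frac{5}{16} + 2 - 740\right) + 8 = - \frac{11813}{16} + 8 = - \frac{11685}{16}$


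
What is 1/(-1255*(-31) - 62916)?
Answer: -1/24011 ≈ -4.1648e-5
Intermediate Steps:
1/(-1255*(-31) - 62916) = 1/(38905 - 62916) = 1/(-24011) = -1/24011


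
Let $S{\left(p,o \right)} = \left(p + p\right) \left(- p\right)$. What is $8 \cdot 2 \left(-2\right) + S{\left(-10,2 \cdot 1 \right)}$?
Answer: $-232$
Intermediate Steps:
$S{\left(p,o \right)} = - 2 p^{2}$ ($S{\left(p,o \right)} = 2 p \left(- p\right) = - 2 p^{2}$)
$8 \cdot 2 \left(-2\right) + S{\left(-10,2 \cdot 1 \right)} = 8 \cdot 2 \left(-2\right) - 2 \left(-10\right)^{2} = 8 \left(-4\right) - 200 = -32 - 200 = -232$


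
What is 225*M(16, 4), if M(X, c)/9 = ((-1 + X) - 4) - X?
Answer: -10125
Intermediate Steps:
M(X, c) = -45 (M(X, c) = 9*(((-1 + X) - 4) - X) = 9*((-5 + X) - X) = 9*(-5) = -45)
225*M(16, 4) = 225*(-45) = -10125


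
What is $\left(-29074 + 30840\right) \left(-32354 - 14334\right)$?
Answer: $-82451008$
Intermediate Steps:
$\left(-29074 + 30840\right) \left(-32354 - 14334\right) = 1766 \left(-46688\right) = -82451008$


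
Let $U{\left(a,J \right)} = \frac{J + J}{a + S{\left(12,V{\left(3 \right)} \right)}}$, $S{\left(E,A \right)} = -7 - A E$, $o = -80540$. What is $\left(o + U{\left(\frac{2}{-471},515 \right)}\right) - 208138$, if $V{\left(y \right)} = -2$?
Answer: $- \frac{462076452}{1601} \approx -2.8862 \cdot 10^{5}$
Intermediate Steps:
$S{\left(E,A \right)} = -7 - A E$
$U{\left(a,J \right)} = \frac{2 J}{17 + a}$ ($U{\left(a,J \right)} = \frac{J + J}{a - \left(7 - 24\right)} = \frac{2 J}{a + \left(-7 + 24\right)} = \frac{2 J}{a + 17} = \frac{2 J}{17 + a}$)
$\left(o + U{\left(\frac{2}{-471},515 \right)}\right) - 208138 = \left(-80540 + 2 \cdot 515 \frac{1}{17 + \frac{2}{-471}}\right) - 208138 = \left(-80540 + 2 \cdot 515 \frac{1}{17 + 2 \left(- \frac{1}{471}\right)}\right) - 208138 = \left(-80540 + 2 \cdot 515 \frac{1}{17 - \frac{2}{471}}\right) - 208138 = \left(-80540 + 2 \cdot 515 \frac{1}{\frac{8005}{471}}\right) - 208138 = \left(-80540 + 2 \cdot 515 \cdot \frac{471}{8005}\right) - 208138 = \left(-80540 + \frac{97026}{1601}\right) - 208138 = - \frac{128847514}{1601} - 208138 = - \frac{462076452}{1601}$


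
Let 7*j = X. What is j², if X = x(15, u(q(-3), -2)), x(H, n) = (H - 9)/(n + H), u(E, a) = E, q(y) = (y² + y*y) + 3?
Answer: 1/1764 ≈ 0.00056689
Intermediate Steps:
q(y) = 3 + 2*y² (q(y) = (y² + y²) + 3 = 2*y² + 3 = 3 + 2*y²)
x(H, n) = (-9 + H)/(H + n)
X = ⅙ (X = (-9 + 15)/(15 + (3 + 2*(-3)²)) = 6/(15 + (3 + 2*9)) = 6/(15 + (3 + 18)) = 6/(15 + 21) = 6/36 = (1/36)*6 = ⅙ ≈ 0.16667)
j = 1/42 (j = (⅐)*(⅙) = 1/42 ≈ 0.023810)
j² = (1/42)² = 1/1764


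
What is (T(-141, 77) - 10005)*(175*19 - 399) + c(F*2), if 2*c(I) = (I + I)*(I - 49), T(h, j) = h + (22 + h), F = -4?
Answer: -30034934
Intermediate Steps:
T(h, j) = 22 + 2*h
c(I) = I*(-49 + I) (c(I) = ((I + I)*(I - 49))/2 = ((2*I)*(-49 + I))/2 = (2*I*(-49 + I))/2 = I*(-49 + I))
(T(-141, 77) - 10005)*(175*19 - 399) + c(F*2) = ((22 + 2*(-141)) - 10005)*(175*19 - 399) + (-4*2)*(-49 - 4*2) = ((22 - 282) - 10005)*(3325 - 399) - 8*(-49 - 8) = (-260 - 10005)*2926 - 8*(-57) = -10265*2926 + 456 = -30035390 + 456 = -30034934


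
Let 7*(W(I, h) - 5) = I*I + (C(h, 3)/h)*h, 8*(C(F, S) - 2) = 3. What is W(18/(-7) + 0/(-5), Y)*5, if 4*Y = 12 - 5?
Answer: 86215/2744 ≈ 31.419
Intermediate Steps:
Y = 7/4 (Y = (12 - 5)/4 = (¼)*7 = 7/4 ≈ 1.7500)
C(F, S) = 19/8 (C(F, S) = 2 + (⅛)*3 = 2 + 3/8 = 19/8)
W(I, h) = 299/56 + I²/7 (W(I, h) = 5 + (I*I + (19/(8*h))*h)/7 = 5 + (I² + 19/8)/7 = 5 + (19/8 + I²)/7 = 5 + (19/56 + I²/7) = 299/56 + I²/7)
W(18/(-7) + 0/(-5), Y)*5 = (299/56 + (18/(-7) + 0/(-5))²/7)*5 = (299/56 + (18*(-⅐) + 0*(-⅕))²/7)*5 = (299/56 + (-18/7 + 0)²/7)*5 = (299/56 + (-18/7)²/7)*5 = (299/56 + (⅐)*(324/49))*5 = (299/56 + 324/343)*5 = (17243/2744)*5 = 86215/2744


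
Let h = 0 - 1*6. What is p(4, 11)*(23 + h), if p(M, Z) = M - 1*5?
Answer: -17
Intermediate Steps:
h = -6 (h = 0 - 6 = -6)
p(M, Z) = -5 + M (p(M, Z) = M - 5 = -5 + M)
p(4, 11)*(23 + h) = (-5 + 4)*(23 - 6) = -1*17 = -17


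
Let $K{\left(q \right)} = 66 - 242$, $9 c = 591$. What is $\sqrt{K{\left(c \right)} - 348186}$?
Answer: $i \sqrt{348362} \approx 590.22 i$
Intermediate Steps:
$c = \frac{197}{3}$ ($c = \frac{1}{9} \cdot 591 = \frac{197}{3} \approx 65.667$)
$K{\left(q \right)} = -176$
$\sqrt{K{\left(c \right)} - 348186} = \sqrt{-176 - 348186} = \sqrt{-348362} = i \sqrt{348362}$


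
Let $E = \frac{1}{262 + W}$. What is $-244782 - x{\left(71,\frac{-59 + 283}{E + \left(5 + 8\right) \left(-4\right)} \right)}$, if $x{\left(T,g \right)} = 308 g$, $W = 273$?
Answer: $- \frac{615698158}{2529} \approx -2.4346 \cdot 10^{5}$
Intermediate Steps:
$E = \frac{1}{535}$ ($E = \frac{1}{262 + 273} = \frac{1}{535} \approx 0.0018692$)
$-244782 - x{\left(71,\frac{-59 + 283}{E + \left(5 + 8\right) \left(-4\right)} \right)} = -244782 - 308 \frac{-59 + 283}{\frac{1}{535} + \left(5 + 8\right) \left(-4\right)} = -244782 - 308 \frac{224}{\frac{1}{535} + 13 \left(-4\right)} = -244782 - 308 \frac{224}{\frac{1}{535} - 52} = -244782 - 308 \frac{224}{- \frac{27819}{535}} = -244782 - 308 \cdot 224 \left(- \frac{535}{27819}\right) = -244782 - 308 \left(- \frac{119840}{27819}\right) = -244782 - - \frac{3355520}{2529} = -244782 + \frac{3355520}{2529} = - \frac{615698158}{2529}$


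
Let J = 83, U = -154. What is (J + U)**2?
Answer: 5041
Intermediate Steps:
(J + U)**2 = (83 - 154)**2 = (-71)**2 = 5041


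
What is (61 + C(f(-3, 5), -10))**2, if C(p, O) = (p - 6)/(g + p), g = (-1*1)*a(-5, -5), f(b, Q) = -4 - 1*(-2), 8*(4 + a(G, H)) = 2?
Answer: 156025/49 ≈ 3184.2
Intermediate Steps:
a(G, H) = -15/4 (a(G, H) = -4 + (1/8)*2 = -4 + 1/4 = -15/4)
f(b, Q) = -2 (f(b, Q) = -4 + 2 = -2)
g = 15/4 (g = -1*1*(-15/4) = -1*(-15/4) = 15/4 ≈ 3.7500)
C(p, O) = (-6 + p)/(15/4 + p) (C(p, O) = (p - 6)/(15/4 + p) = (-6 + p)/(15/4 + p))
(61 + C(f(-3, 5), -10))**2 = (61 + 4*(-6 - 2)/(15 + 4*(-2)))**2 = (61 + 4*(-8)/(15 - 8))**2 = (61 + 4*(-8)/7)**2 = (61 + 4*(1/7)*(-8))**2 = (61 - 32/7)**2 = (395/7)**2 = 156025/49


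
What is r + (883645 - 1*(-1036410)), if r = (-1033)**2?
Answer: 2987144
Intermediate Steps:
r = 1067089
r + (883645 - 1*(-1036410)) = 1067089 + (883645 - 1*(-1036410)) = 1067089 + (883645 + 1036410) = 1067089 + 1920055 = 2987144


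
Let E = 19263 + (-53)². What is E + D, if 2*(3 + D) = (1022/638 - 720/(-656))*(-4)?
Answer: 288569839/13079 ≈ 22064.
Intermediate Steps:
E = 22072 (E = 19263 + 2809 = 22072)
D = -109849/13079 (D = -3 + ((1022/638 - 720/(-656))*(-4))/2 = -3 + ((1022*(1/638) - 720*(-1/656))*(-4))/2 = -3 + ((511/319 + 45/41)*(-4))/2 = -3 + ((35306/13079)*(-4))/2 = -3 + (½)*(-141224/13079) = -3 - 70612/13079 = -109849/13079 ≈ -8.3989)
E + D = 22072 - 109849/13079 = 288569839/13079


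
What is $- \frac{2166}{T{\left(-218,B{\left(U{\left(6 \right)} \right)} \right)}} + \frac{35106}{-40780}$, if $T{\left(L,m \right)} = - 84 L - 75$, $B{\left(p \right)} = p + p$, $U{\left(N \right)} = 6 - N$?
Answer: $- \frac{121426267}{123950810} \approx -0.97963$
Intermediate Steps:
$B{\left(p \right)} = 2 p$
$T{\left(L,m \right)} = -75 - 84 L$ ($T{\left(L,m \right)} = - 84 L - 75 = -75 - 84 L$)
$- \frac{2166}{T{\left(-218,B{\left(U{\left(6 \right)} \right)} \right)}} + \frac{35106}{-40780} = - \frac{2166}{-75 - -18312} + \frac{35106}{-40780} = - \frac{2166}{-75 + 18312} + 35106 \left(- \frac{1}{40780}\right) = - \frac{2166}{18237} - \frac{17553}{20390} = \left(-2166\right) \frac{1}{18237} - \frac{17553}{20390} = - \frac{722}{6079} - \frac{17553}{20390} = - \frac{121426267}{123950810}$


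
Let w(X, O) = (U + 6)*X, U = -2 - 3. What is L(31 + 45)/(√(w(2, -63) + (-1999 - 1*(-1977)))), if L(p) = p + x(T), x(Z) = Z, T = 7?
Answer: -83*I*√5/10 ≈ -18.559*I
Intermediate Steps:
U = -5
w(X, O) = X (w(X, O) = (-5 + 6)*X = 1*X = X)
L(p) = 7 + p (L(p) = p + 7 = 7 + p)
L(31 + 45)/(√(w(2, -63) + (-1999 - 1*(-1977)))) = (7 + (31 + 45))/(√(2 + (-1999 - 1*(-1977)))) = (7 + 76)/(√(2 + (-1999 + 1977))) = 83/(√(2 - 22)) = 83/(√(-20)) = 83/((2*I*√5)) = 83*(-I*√5/10) = -83*I*√5/10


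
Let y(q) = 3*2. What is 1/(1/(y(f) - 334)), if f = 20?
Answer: -328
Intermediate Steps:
y(q) = 6
1/(1/(y(f) - 334)) = 1/(1/(6 - 334)) = 1/(1/(-328)) = 1/(-1/328) = -328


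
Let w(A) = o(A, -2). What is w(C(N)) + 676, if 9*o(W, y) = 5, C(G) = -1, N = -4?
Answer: 6089/9 ≈ 676.56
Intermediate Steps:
o(W, y) = 5/9 (o(W, y) = (1/9)*5 = 5/9)
w(A) = 5/9
w(C(N)) + 676 = 5/9 + 676 = 6089/9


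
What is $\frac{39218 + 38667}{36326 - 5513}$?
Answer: $\frac{77885}{30813} \approx 2.5277$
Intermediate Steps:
$\frac{39218 + 38667}{36326 - 5513} = \frac{77885}{30813}$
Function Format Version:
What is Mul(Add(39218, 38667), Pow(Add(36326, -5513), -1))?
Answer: Rational(77885, 30813) ≈ 2.5277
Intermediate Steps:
Mul(Add(39218, 38667), Pow(Add(36326, -5513), -1)) = Mul(77885, Pow(30813, -1)) = Mul(77885, Rational(1, 30813)) = Rational(77885, 30813)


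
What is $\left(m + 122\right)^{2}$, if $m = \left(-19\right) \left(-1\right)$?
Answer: $19881$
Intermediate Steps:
$m = 19$
$\left(m + 122\right)^{2} = \left(19 + 122\right)^{2} = 141^{2} = 19881$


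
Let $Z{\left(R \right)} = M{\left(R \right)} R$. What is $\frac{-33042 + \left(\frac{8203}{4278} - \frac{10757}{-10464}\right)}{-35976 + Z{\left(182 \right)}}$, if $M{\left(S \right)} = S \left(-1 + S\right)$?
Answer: $- \frac{246498835171}{44462589557376} \approx -0.005544$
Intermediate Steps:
$Z{\left(R \right)} = R^{2} \left(-1 + R\right)$ ($Z{\left(R \right)} = R \left(-1 + R\right) R = R^{2} \left(-1 + R\right)$)
$\frac{-33042 + \left(\frac{8203}{4278} - \frac{10757}{-10464}\right)}{-35976 + Z{\left(182 \right)}} = \frac{-33042 + \left(\frac{8203}{4278} - \frac{10757}{-10464}\right)}{-35976 + 182^{2} \left(-1 + 182\right)} = \frac{-33042 + \left(8203 \cdot \frac{1}{4278} - - \frac{10757}{10464}\right)}{-35976 + 33124 \cdot 181} = \frac{-33042 + \left(\frac{8203}{4278} + \frac{10757}{10464}\right)}{-35976 + 5995444} = \frac{-33042 + \frac{21975773}{7460832}}{5959468} = \left(- \frac{246498835171}{7460832}\right) \frac{1}{5959468} = - \frac{246498835171}{44462589557376}$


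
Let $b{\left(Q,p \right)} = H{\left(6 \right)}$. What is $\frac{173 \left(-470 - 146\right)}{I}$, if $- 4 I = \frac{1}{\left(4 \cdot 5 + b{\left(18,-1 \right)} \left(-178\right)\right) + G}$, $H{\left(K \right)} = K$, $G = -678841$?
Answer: $-289817643808$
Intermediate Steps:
$b{\left(Q,p \right)} = 6$
$I = \frac{1}{2719556}$ ($I = - \frac{1}{4 \left(\left(4 \cdot 5 + 6 \left(-178\right)\right) - 678841\right)} = - \frac{1}{4 \left(\left(20 - 1068\right) - 678841\right)} = - \frac{1}{4 \left(-1048 - 678841\right)} = - \frac{1}{4 \left(-679889\right)} = \left(- \frac{1}{4}\right) \left(- \frac{1}{679889}\right) = \frac{1}{2719556} \approx 3.6771 \cdot 10^{-7}$)
$\frac{173 \left(-470 - 146\right)}{I} = 173 \left(-470 - 146\right) \frac{1}{\frac{1}{2719556}} = 173 \left(-616\right) 2719556 = \left(-106568\right) 2719556 = -289817643808$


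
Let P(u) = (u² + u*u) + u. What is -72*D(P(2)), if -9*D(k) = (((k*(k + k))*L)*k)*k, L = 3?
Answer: 480000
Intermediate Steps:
P(u) = u + 2*u² (P(u) = (u² + u²) + u = 2*u² + u = u + 2*u²)
D(k) = -2*k⁴/3 (D(k) = -((k*(k + k))*3)*k*k/9 = -((k*(2*k))*3)*k*k/9 = -((2*k²)*3)*k*k/9 = -(6*k²)*k*k/9 = -6*k³*k/9 = -2*k⁴/3)
-72*D(P(2)) = -(-48)*(2*(1 + 2*2))⁴ = -(-48)*(2*(1 + 4))⁴ = -(-48)*(2*5)⁴ = -(-48)*10⁴ = -(-48)*10000 = -72*(-20000/3) = 480000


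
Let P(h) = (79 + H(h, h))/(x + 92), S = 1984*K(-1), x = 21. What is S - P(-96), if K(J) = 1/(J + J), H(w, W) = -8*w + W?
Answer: -112847/113 ≈ -998.65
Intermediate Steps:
H(w, W) = W - 8*w
K(J) = 1/(2*J)
S = -992 (S = 1984*((1/2)/(-1)) = 1984*((1/2)*(-1)) = 1984*(-1/2) = -992)
P(h) = 79/113 - 7*h/113 (P(h) = (79 + (h - 8*h))/(21 + 92) = (79 - 7*h)/113 = (79 - 7*h)*(1/113) = 79/113 - 7*h/113)
S - P(-96) = -992 - (79/113 - 7/113*(-96)) = -992 - (79/113 + 672/113) = -992 - 1*751/113 = -992 - 751/113 = -112847/113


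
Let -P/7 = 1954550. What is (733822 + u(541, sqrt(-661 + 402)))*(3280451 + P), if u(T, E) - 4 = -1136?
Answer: -7621001033310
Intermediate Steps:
u(T, E) = -1132 (u(T, E) = 4 - 1136 = -1132)
P = -13681850 (P = -7*1954550 = -13681850)
(733822 + u(541, sqrt(-661 + 402)))*(3280451 + P) = (733822 - 1132)*(3280451 - 13681850) = 732690*(-10401399) = -7621001033310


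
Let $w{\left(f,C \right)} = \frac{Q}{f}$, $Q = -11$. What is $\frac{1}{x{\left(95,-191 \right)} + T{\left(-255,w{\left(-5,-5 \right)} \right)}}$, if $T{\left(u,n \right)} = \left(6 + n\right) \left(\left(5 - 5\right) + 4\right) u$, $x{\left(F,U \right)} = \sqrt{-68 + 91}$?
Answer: $- \frac{8364}{69956473} - \frac{\sqrt{23}}{69956473} \approx -0.00011963$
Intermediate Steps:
$w{\left(f,C \right)} = - \frac{11}{f}$
$x{\left(F,U \right)} = \sqrt{23}$
$T{\left(u,n \right)} = u \left(24 + 4 n\right)$ ($T{\left(u,n \right)} = \left(6 + n\right) \left(0 + 4\right) u = \left(6 + n\right) 4 u = \left(24 + 4 n\right) u = u \left(24 + 4 n\right)$)
$\frac{1}{x{\left(95,-191 \right)} + T{\left(-255,w{\left(-5,-5 \right)} \right)}} = \frac{1}{\sqrt{23} + 4 \left(-255\right) \left(6 - \frac{11}{-5}\right)} = \frac{1}{\sqrt{23} + 4 \left(-255\right) \left(6 - - \frac{11}{5}\right)} = \frac{1}{\sqrt{23} + 4 \left(-255\right) \left(6 + \frac{11}{5}\right)} = \frac{1}{\sqrt{23} + 4 \left(-255\right) \frac{41}{5}} = \frac{1}{\sqrt{23} - 8364} = \frac{1}{-8364 + \sqrt{23}}$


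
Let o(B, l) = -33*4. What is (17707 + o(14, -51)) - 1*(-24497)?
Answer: 42072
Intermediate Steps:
o(B, l) = -132
(17707 + o(14, -51)) - 1*(-24497) = (17707 - 132) - 1*(-24497) = 17575 + 24497 = 42072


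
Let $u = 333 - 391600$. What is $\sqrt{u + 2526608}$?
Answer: $\sqrt{2135341} \approx 1461.3$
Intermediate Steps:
$u = -391267$ ($u = 333 - 391600 = -391267$)
$\sqrt{u + 2526608} = \sqrt{-391267 + 2526608} = \sqrt{2135341}$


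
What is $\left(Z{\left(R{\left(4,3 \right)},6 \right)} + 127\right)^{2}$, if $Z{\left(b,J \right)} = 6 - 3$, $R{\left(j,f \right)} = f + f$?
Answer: $16900$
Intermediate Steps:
$R{\left(j,f \right)} = 2 f$
$Z{\left(b,J \right)} = 3$
$\left(Z{\left(R{\left(4,3 \right)},6 \right)} + 127\right)^{2} = \left(3 + 127\right)^{2} = 130^{2} = 16900$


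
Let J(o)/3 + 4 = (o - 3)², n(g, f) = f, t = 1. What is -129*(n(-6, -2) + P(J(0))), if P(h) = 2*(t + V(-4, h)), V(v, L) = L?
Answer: -3870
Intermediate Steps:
J(o) = -12 + 3*(-3 + o)² (J(o) = -12 + 3*(o - 3)² = -12 + 3*(-3 + o)²)
P(h) = 2 + 2*h (P(h) = 2*(1 + h) = 2 + 2*h)
-129*(n(-6, -2) + P(J(0))) = -129*(-2 + (2 + 2*(-12 + 3*(-3 + 0)²))) = -129*(-2 + (2 + 2*(-12 + 3*(-3)²))) = -129*(-2 + (2 + 2*(-12 + 3*9))) = -129*(-2 + (2 + 2*(-12 + 27))) = -129*(-2 + (2 + 2*15)) = -129*(-2 + (2 + 30)) = -129*(-2 + 32) = -129*30 = -3870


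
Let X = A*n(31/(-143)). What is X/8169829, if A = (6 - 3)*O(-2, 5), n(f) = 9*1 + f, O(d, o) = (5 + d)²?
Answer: 33912/1168285547 ≈ 2.9027e-5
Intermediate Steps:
n(f) = 9 + f
A = 27 (A = (6 - 3)*(5 - 2)² = 3*3² = 3*9 = 27)
X = 33912/143 (X = 27*(9 + 31/(-143)) = 27*(9 + 31*(-1/143)) = 27*(9 - 31/143) = 27*(1256/143) = 33912/143 ≈ 237.15)
X/8169829 = (33912/143)/8169829 = (33912/143)*(1/8169829) = 33912/1168285547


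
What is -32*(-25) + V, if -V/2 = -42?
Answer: 884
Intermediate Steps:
V = 84 (V = -2*(-42) = 84)
-32*(-25) + V = -32*(-25) + 84 = 800 + 84 = 884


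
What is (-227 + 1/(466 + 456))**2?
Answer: 43803559849/850084 ≈ 51529.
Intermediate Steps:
(-227 + 1/(466 + 456))**2 = (-227 + 1/922)**2 = (-209293/922)**2 = 43803559849/850084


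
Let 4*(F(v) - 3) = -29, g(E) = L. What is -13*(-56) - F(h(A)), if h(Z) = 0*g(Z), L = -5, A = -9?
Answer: 2929/4 ≈ 732.25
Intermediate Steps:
g(E) = -5
h(Z) = 0 (h(Z) = 0*(-5) = 0)
F(v) = -17/4 (F(v) = 3 + (¼)*(-29) = 3 - 29/4 = -17/4)
-13*(-56) - F(h(A)) = -13*(-56) - 1*(-17/4) = 728 + 17/4 = 2929/4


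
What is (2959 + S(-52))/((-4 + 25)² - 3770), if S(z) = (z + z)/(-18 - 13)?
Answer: -91833/103199 ≈ -0.88986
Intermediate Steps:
S(z) = -2*z/31 (S(z) = (2*z)/(-31) = (2*z)*(-1/31) = -2*z/31)
(2959 + S(-52))/((-4 + 25)² - 3770) = (2959 - 2/31*(-52))/((-4 + 25)² - 3770) = (2959 + 104/31)/(21² - 3770) = 91833/(31*(441 - 3770)) = (91833/31)/(-3329) = (91833/31)*(-1/3329) = -91833/103199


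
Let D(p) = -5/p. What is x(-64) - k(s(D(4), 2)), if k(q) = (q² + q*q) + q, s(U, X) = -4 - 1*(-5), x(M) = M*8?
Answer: -515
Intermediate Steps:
x(M) = 8*M
s(U, X) = 1 (s(U, X) = -4 + 5 = 1)
k(q) = q + 2*q² (k(q) = (q² + q²) + q = 2*q² + q = q + 2*q²)
x(-64) - k(s(D(4), 2)) = 8*(-64) - (1 + 2*1) = -512 - (1 + 2) = -512 - 3 = -515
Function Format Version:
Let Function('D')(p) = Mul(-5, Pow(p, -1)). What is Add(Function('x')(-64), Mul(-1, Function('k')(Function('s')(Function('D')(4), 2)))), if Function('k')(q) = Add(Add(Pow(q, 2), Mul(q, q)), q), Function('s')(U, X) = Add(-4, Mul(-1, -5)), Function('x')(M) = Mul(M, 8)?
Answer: -515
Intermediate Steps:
Function('x')(M) = Mul(8, M)
Function('s')(U, X) = 1 (Function('s')(U, X) = Add(-4, 5) = 1)
Function('k')(q) = Add(q, Mul(2, Pow(q, 2))) (Function('k')(q) = Add(Add(Pow(q, 2), Pow(q, 2)), q) = Add(Mul(2, Pow(q, 2)), q) = Add(q, Mul(2, Pow(q, 2))))
Add(Function('x')(-64), Mul(-1, Function('k')(Function('s')(Function('D')(4), 2)))) = Add(Mul(8, -64), Mul(-1, Mul(1, Add(1, Mul(2, 1))))) = Add(-512, Mul(-1, Mul(1, Add(1, 2)))) = Add(-512, Mul(-1, Mul(1, 3))) = Add(-512, Mul(-1, 3)) = Add(-512, -3) = -515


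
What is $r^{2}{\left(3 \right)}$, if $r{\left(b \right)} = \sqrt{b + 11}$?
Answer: $14$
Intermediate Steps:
$r{\left(b \right)} = \sqrt{11 + b}$
$r^{2}{\left(3 \right)} = \left(\sqrt{11 + 3}\right)^{2} = \left(\sqrt{14}\right)^{2} = 14$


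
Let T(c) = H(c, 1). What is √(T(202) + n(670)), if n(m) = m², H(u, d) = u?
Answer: √449102 ≈ 670.15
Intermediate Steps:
T(c) = c
√(T(202) + n(670)) = √(202 + 670²) = √(202 + 448900) = √449102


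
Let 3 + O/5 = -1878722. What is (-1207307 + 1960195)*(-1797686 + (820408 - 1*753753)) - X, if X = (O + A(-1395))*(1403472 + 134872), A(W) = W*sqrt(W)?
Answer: 13147354189472 + 6437969640*I*sqrt(155) ≈ 1.3147e+13 + 8.0152e+10*I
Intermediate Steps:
O = -9393625 (O = -15 + 5*(-1878722) = -15 - 9393610 = -9393625)
A(W) = W**(3/2)
X = -14450626657000 - 6437969640*I*sqrt(155) (X = (-9393625 + (-1395)**(3/2))*(1403472 + 134872) = (-9393625 - 4185*I*sqrt(155))*1538344 = -14450626657000 - 6437969640*I*sqrt(155) ≈ -1.4451e+13 - 8.0152e+10*I)
(-1207307 + 1960195)*(-1797686 + (820408 - 1*753753)) - X = (-1207307 + 1960195)*(-1797686 + (820408 - 1*753753)) - (-14450626657000 - 6437969640*I*sqrt(155)) = 752888*(-1797686 + (820408 - 753753)) + (14450626657000 + 6437969640*I*sqrt(155)) = 752888*(-1797686 + 66655) + (14450626657000 + 6437969640*I*sqrt(155)) = 752888*(-1731031) + (14450626657000 + 6437969640*I*sqrt(155)) = -1303272467528 + (14450626657000 + 6437969640*I*sqrt(155)) = 13147354189472 + 6437969640*I*sqrt(155)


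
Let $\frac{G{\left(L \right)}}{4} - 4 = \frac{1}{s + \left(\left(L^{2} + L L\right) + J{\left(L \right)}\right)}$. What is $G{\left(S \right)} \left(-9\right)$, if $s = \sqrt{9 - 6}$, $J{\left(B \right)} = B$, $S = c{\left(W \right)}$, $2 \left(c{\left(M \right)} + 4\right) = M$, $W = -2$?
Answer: $- \frac{48798}{337} + \frac{6 \sqrt{3}}{337} \approx -144.77$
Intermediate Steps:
$c{\left(M \right)} = -4 + \frac{M}{2}$
$S = -5$ ($S = -4 + \frac{1}{2} \left(-2\right) = -4 - 1 = -5$)
$s = \sqrt{3} \approx 1.732$
$G{\left(L \right)} = 16 + \frac{4}{L + \sqrt{3} + 2 L^{2}}$ ($G{\left(L \right)} = 16 + \frac{4}{\sqrt{3} + \left(\left(L^{2} + L L\right) + L\right)} = 16 + \frac{4}{\sqrt{3} + \left(\left(L^{2} + L^{2}\right) + L\right)} = 16 + \frac{4}{\sqrt{3} + \left(2 L^{2} + L\right)} = 16 + \frac{4}{\sqrt{3} + \left(L + 2 L^{2}\right)} = 16 + \frac{4}{L + \sqrt{3} + 2 L^{2}}$)
$G{\left(S \right)} \left(-9\right) = \frac{4 \left(1 + 4 \left(-5\right) + 4 \sqrt{3} + 8 \left(-5\right)^{2}\right)}{-5 + \sqrt{3} + 2 \left(-5\right)^{2}} \left(-9\right) = \frac{4 \left(1 - 20 + 4 \sqrt{3} + 8 \cdot 25\right)}{-5 + \sqrt{3} + 2 \cdot 25} \left(-9\right) = \frac{4 \left(1 - 20 + 4 \sqrt{3} + 200\right)}{-5 + \sqrt{3} + 50} \left(-9\right) = \frac{4 \left(181 + 4 \sqrt{3}\right)}{45 + \sqrt{3}} \left(-9\right) = - \frac{36 \left(181 + 4 \sqrt{3}\right)}{45 + \sqrt{3}}$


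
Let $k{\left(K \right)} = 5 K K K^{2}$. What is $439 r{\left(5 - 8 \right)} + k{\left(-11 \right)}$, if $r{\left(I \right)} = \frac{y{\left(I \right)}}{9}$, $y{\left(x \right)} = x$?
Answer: $\frac{219176}{3} \approx 73059.0$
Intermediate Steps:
$k{\left(K \right)} = 5 K^{4}$ ($k{\left(K \right)} = 5 K^{2} K^{2} = 5 K^{4}$)
$r{\left(I \right)} = \frac{I}{9}$
$439 r{\left(5 - 8 \right)} + k{\left(-11 \right)} = 439 \frac{5 - 8}{9} + 5 \left(-11\right)^{4} = 439 \frac{5 - 8}{9} + 5 \cdot 14641 = 439 \cdot \frac{1}{9} \left(-3\right) + 73205 = 439 \left(- \frac{1}{3}\right) + 73205 = - \frac{439}{3} + 73205 = \frac{219176}{3}$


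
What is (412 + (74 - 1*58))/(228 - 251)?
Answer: -428/23 ≈ -18.609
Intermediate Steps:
(412 + (74 - 1*58))/(228 - 251) = (412 + (74 - 58))/(-23) = (412 + 16)*(-1/23) = 428*(-1/23) = -428/23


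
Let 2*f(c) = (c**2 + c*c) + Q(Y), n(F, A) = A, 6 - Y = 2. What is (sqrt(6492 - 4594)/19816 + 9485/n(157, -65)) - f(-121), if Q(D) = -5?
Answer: -384395/26 + sqrt(1898)/19816 ≈ -14784.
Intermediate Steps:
Y = 4 (Y = 6 - 1*2 = 6 - 2 = 4)
f(c) = -5/2 + c**2 (f(c) = ((c**2 + c*c) - 5)/2 = ((c**2 + c**2) - 5)/2 = (2*c**2 - 5)/2 = (-5 + 2*c**2)/2 = -5/2 + c**2)
(sqrt(6492 - 4594)/19816 + 9485/n(157, -65)) - f(-121) = (sqrt(6492 - 4594)/19816 + 9485/(-65)) - (-5/2 + (-121)**2) = (sqrt(1898)*(1/19816) + 9485*(-1/65)) - (-5/2 + 14641) = (sqrt(1898)/19816 - 1897/13) - 1*29277/2 = (-1897/13 + sqrt(1898)/19816) - 29277/2 = -384395/26 + sqrt(1898)/19816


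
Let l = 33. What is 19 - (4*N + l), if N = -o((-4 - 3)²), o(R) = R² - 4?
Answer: 9574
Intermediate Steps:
o(R) = -4 + R²
N = -2397 (N = -(-4 + ((-4 - 3)²)²) = -(-4 + ((-7)²)²) = -(-4 + 49²) = -(-4 + 2401) = -1*2397 = -2397)
19 - (4*N + l) = 19 - (4*(-2397) + 33) = 19 - (-9588 + 33) = 19 - 1*(-9555) = 19 + 9555 = 9574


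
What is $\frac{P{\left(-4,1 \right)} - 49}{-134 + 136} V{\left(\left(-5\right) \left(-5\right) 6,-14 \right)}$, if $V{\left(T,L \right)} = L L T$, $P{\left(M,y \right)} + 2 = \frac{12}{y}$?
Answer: $-573300$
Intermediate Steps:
$P{\left(M,y \right)} = -2 + \frac{12}{y}$
$V{\left(T,L \right)} = T L^{2}$ ($V{\left(T,L \right)} = L^{2} T = T L^{2}$)
$\frac{P{\left(-4,1 \right)} - 49}{-134 + 136} V{\left(\left(-5\right) \left(-5\right) 6,-14 \right)} = \frac{\left(-2 + \frac{12}{1}\right) - 49}{-134 + 136} \left(-5\right) \left(-5\right) 6 \left(-14\right)^{2} = \frac{\left(-2 + 12 \cdot 1\right) - 49}{2} \cdot 25 \cdot 6 \cdot 196 = \left(\left(-2 + 12\right) - 49\right) \frac{1}{2} \cdot 150 \cdot 196 = \left(10 - 49\right) \frac{1}{2} \cdot 29400 = \left(-39\right) \frac{1}{2} \cdot 29400 = \left(- \frac{39}{2}\right) 29400 = -573300$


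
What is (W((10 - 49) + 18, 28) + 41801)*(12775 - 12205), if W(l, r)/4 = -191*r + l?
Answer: 11585250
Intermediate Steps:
W(l, r) = -764*r + 4*l (W(l, r) = 4*(-191*r + l) = 4*(l - 191*r) = -764*r + 4*l)
(W((10 - 49) + 18, 28) + 41801)*(12775 - 12205) = ((-764*28 + 4*((10 - 49) + 18)) + 41801)*(12775 - 12205) = ((-21392 + 4*(-39 + 18)) + 41801)*570 = ((-21392 + 4*(-21)) + 41801)*570 = ((-21392 - 84) + 41801)*570 = (-21476 + 41801)*570 = 20325*570 = 11585250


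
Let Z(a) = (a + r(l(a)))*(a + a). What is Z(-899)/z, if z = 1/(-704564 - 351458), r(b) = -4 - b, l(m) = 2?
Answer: -1718348438180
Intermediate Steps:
Z(a) = 2*a*(-6 + a) (Z(a) = (a + (-4 - 1*2))*(a + a) = (a + (-4 - 2))*(2*a) = (a - 6)*(2*a) = (-6 + a)*(2*a) = 2*a*(-6 + a))
z = -1/1056022 (z = 1/(-1056022) = -1/1056022 ≈ -9.4695e-7)
Z(-899)/z = (2*(-899)*(-6 - 899))/(-1/1056022) = (2*(-899)*(-905))*(-1056022) = 1627190*(-1056022) = -1718348438180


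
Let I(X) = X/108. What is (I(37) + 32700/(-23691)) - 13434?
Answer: -11458421195/852876 ≈ -13435.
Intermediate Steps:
I(X) = X/108 (I(X) = X*(1/108) = X/108)
(I(37) + 32700/(-23691)) - 13434 = ((1/108)*37 + 32700/(-23691)) - 13434 = (37/108 + 32700*(-1/23691)) - 13434 = (37/108 - 10900/7897) - 13434 = -885011/852876 - 13434 = -11458421195/852876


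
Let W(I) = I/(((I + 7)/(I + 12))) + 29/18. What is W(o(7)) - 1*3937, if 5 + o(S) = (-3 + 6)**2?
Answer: -778055/198 ≈ -3929.6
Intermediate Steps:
o(S) = 4 (o(S) = -5 + (-3 + 6)**2 = -5 + 3**2 = -5 + 9 = 4)
W(I) = 29/18 + I*(12 + I)/(7 + I) (W(I) = I/(((7 + I)/(12 + I))) + 29*(1/18) = I/(((7 + I)/(12 + I))) + 29/18 = I*((12 + I)/(7 + I)) + 29/18 = I*(12 + I)/(7 + I) + 29/18 = 29/18 + I*(12 + I)/(7 + I))
W(o(7)) - 1*3937 = (203 + 18*4**2 + 245*4)/(18*(7 + 4)) - 1*3937 = (1/18)*(203 + 18*16 + 980)/11 - 3937 = (1/18)*(1/11)*(203 + 288 + 980) - 3937 = (1/18)*(1/11)*1471 - 3937 = 1471/198 - 3937 = -778055/198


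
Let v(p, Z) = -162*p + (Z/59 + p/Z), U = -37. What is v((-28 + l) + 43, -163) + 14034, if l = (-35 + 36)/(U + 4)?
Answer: 3683309075/317361 ≈ 11606.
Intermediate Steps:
l = -1/33 (l = (-35 + 36)/(-37 + 4) = 1/(-33) = 1*(-1/33) = -1/33 ≈ -0.030303)
v(p, Z) = -162*p + Z/59 + p/Z (v(p, Z) = -162*p + (Z*(1/59) + p/Z) = -162*p + (Z/59 + p/Z) = -162*p + Z/59 + p/Z)
v((-28 + l) + 43, -163) + 14034 = (-162*((-28 - 1/33) + 43) + (1/59)*(-163) + ((-28 - 1/33) + 43)/(-163)) + 14034 = (-162*(-925/33 + 43) - 163/59 + (-925/33 + 43)*(-1/163)) + 14034 = (-162*494/33 - 163/59 + (494/33)*(-1/163)) + 14034 = (-26676/11 - 163/59 - 494/5379) + 14034 = -770535199/317361 + 14034 = 3683309075/317361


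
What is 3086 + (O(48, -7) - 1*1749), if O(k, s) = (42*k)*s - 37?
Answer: -12812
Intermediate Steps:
O(k, s) = -37 + 42*k*s (O(k, s) = 42*k*s - 37 = -37 + 42*k*s)
3086 + (O(48, -7) - 1*1749) = 3086 + ((-37 + 42*48*(-7)) - 1*1749) = 3086 + ((-37 - 14112) - 1749) = 3086 + (-14149 - 1749) = 3086 - 15898 = -12812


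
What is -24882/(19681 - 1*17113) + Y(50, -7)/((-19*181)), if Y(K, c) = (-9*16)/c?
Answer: -99892363/10303244 ≈ -9.6952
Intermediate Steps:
Y(K, c) = -144/c
-24882/(19681 - 1*17113) + Y(50, -7)/((-19*181)) = -24882/(19681 - 1*17113) + (-144/(-7))/((-19*181)) = -24882/(19681 - 17113) - 144*(-⅐)/(-3439) = -24882/2568 + (144/7)*(-1/3439) = -24882*1/2568 - 144/24073 = -4147/428 - 144/24073 = -99892363/10303244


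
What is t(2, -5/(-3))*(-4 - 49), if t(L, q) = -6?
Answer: 318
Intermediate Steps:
t(2, -5/(-3))*(-4 - 49) = -6*(-4 - 49) = -6*(-53) = 318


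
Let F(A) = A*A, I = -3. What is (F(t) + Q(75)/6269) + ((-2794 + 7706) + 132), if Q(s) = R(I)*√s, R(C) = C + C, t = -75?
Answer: 10669 - 30*√3/6269 ≈ 10669.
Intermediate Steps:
F(A) = A²
R(C) = 2*C
Q(s) = -6*√s (Q(s) = (2*(-3))*√s = -6*√s)
(F(t) + Q(75)/6269) + ((-2794 + 7706) + 132) = ((-75)² - 30*√3/6269) + ((-2794 + 7706) + 132) = (5625 - 30*√3*(1/6269)) + (4912 + 132) = (5625 - 30*√3*(1/6269)) + 5044 = (5625 - 30*√3/6269) + 5044 = 10669 - 30*√3/6269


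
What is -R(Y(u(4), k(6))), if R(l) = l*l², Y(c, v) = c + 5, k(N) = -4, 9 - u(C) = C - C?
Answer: -2744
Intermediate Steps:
u(C) = 9 (u(C) = 9 - (C - C) = 9 - 1*0 = 9 + 0 = 9)
Y(c, v) = 5 + c
R(l) = l³
-R(Y(u(4), k(6))) = -(5 + 9)³ = -1*14³ = -1*2744 = -2744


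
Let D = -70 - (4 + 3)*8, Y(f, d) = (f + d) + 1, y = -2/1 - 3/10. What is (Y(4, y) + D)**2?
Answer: 1520289/100 ≈ 15203.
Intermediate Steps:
y = -23/10 (y = -2*1 - 3*1/10 = -2 - 3/10 = -23/10 ≈ -2.3000)
Y(f, d) = 1 + d + f (Y(f, d) = (d + f) + 1 = 1 + d + f)
D = -126 (D = -70 - 7*8 = -70 - 1*56 = -70 - 56 = -126)
(Y(4, y) + D)**2 = ((1 - 23/10 + 4) - 126)**2 = (27/10 - 126)**2 = (-1233/10)**2 = 1520289/100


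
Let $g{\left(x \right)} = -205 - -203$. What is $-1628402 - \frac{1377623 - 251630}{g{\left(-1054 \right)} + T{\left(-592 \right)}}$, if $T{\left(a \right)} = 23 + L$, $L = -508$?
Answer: $- \frac{791905781}{487} \approx -1.6261 \cdot 10^{6}$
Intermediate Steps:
$g{\left(x \right)} = -2$ ($g{\left(x \right)} = -205 + 203 = -2$)
$T{\left(a \right)} = -485$ ($T{\left(a \right)} = 23 - 508 = -485$)
$-1628402 - \frac{1377623 - 251630}{g{\left(-1054 \right)} + T{\left(-592 \right)}} = -1628402 - \frac{1377623 - 251630}{-2 - 485} = -1628402 - \frac{1125993}{-487} = -1628402 - 1125993 \left(- \frac{1}{487}\right) = -1628402 - - \frac{1125993}{487} = -1628402 + \frac{1125993}{487} = - \frac{791905781}{487}$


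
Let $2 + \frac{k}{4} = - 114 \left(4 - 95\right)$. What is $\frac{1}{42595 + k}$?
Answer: $\frac{1}{84083} \approx 1.1893 \cdot 10^{-5}$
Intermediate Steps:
$k = 41488$ ($k = -8 + 4 \left(- 114 \left(4 - 95\right)\right) = -8 + 4 \left(\left(-114\right) \left(-91\right)\right) = -8 + 4 \cdot 10374 = -8 + 41496 = 41488$)
$\frac{1}{42595 + k} = \frac{1}{42595 + 41488} = \frac{1}{84083}$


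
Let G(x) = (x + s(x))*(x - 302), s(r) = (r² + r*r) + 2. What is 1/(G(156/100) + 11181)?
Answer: 15625/135142688 ≈ 0.00011562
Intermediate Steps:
s(r) = 2 + 2*r² (s(r) = (r² + r²) + 2 = 2*r² + 2 = 2 + 2*r²)
G(x) = (-302 + x)*(2 + x + 2*x²) (G(x) = (x + (2 + 2*x²))*(x - 302) = (2 + x + 2*x²)*(-302 + x) = (-302 + x)*(2 + x + 2*x²))
1/(G(156/100) + 11181) = 1/((-604 - 603*(156/100)² - 46800/100 + 2*(156/100)³) + 11181) = 1/((-604 - 603*(156*(1/100))² - 46800/100 + 2*(156*(1/100))³) + 11181) = 1/((-604 - 603*(39/25)² - 300*39/25 + 2*(39/25)³) + 11181) = 1/((-604 - 603*1521/625 - 468 + 2*(59319/15625)) + 11181) = 1/((-604 - 917163/625 - 468 + 118638/15625) + 11181) = 1/(-39560437/15625 + 11181) = 1/(135142688/15625) = 15625/135142688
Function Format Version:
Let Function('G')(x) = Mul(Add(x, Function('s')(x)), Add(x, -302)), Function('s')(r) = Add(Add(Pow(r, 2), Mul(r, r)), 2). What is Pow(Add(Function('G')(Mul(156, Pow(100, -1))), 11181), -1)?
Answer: Rational(15625, 135142688) ≈ 0.00011562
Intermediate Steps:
Function('s')(r) = Add(2, Mul(2, Pow(r, 2))) (Function('s')(r) = Add(Add(Pow(r, 2), Pow(r, 2)), 2) = Add(Mul(2, Pow(r, 2)), 2) = Add(2, Mul(2, Pow(r, 2))))
Function('G')(x) = Mul(Add(-302, x), Add(2, x, Mul(2, Pow(x, 2)))) (Function('G')(x) = Mul(Add(x, Add(2, Mul(2, Pow(x, 2)))), Add(x, -302)) = Mul(Add(2, x, Mul(2, Pow(x, 2))), Add(-302, x)) = Mul(Add(-302, x), Add(2, x, Mul(2, Pow(x, 2)))))
Pow(Add(Function('G')(Mul(156, Pow(100, -1))), 11181), -1) = Pow(Add(Add(-604, Mul(-603, Pow(Mul(156, Pow(100, -1)), 2)), Mul(-300, Mul(156, Pow(100, -1))), Mul(2, Pow(Mul(156, Pow(100, -1)), 3))), 11181), -1) = Pow(Add(Add(-604, Mul(-603, Pow(Mul(156, Rational(1, 100)), 2)), Mul(-300, Mul(156, Rational(1, 100))), Mul(2, Pow(Mul(156, Rational(1, 100)), 3))), 11181), -1) = Pow(Add(Add(-604, Mul(-603, Pow(Rational(39, 25), 2)), Mul(-300, Rational(39, 25)), Mul(2, Pow(Rational(39, 25), 3))), 11181), -1) = Pow(Add(Add(-604, Mul(-603, Rational(1521, 625)), -468, Mul(2, Rational(59319, 15625))), 11181), -1) = Pow(Add(Add(-604, Rational(-917163, 625), -468, Rational(118638, 15625)), 11181), -1) = Pow(Add(Rational(-39560437, 15625), 11181), -1) = Pow(Rational(135142688, 15625), -1) = Rational(15625, 135142688)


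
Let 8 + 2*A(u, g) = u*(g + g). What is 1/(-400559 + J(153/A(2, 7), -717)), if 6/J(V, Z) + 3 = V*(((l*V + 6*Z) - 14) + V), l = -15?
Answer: -1155251/462746185409 ≈ -2.4965e-6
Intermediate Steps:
A(u, g) = -4 + g*u (A(u, g) = -4 + (u*(g + g))/2 = -4 + (u*(2*g))/2 = -4 + (2*g*u)/2 = -4 + g*u)
J(V, Z) = 6/(-3 + V*(-14 - 14*V + 6*Z)) (J(V, Z) = 6/(-3 + V*(((-15*V + 6*Z) - 14) + V)) = 6/(-3 + V*((-14 - 15*V + 6*Z) + V)) = 6/(-3 + V*(-14 - 14*V + 6*Z)))
1/(-400559 + J(153/A(2, 7), -717)) = 1/(-400559 - 6/(3 + 14*(153/(-4 + 7*2)) + 14*(153/(-4 + 7*2))² - 6*153/(-4 + 7*2)*(-717))) = 1/(-400559 - 6/(3 + 14*(153/(-4 + 14)) + 14*(153/(-4 + 14))² - 6*153/(-4 + 14)*(-717))) = 1/(-400559 - 6/(3 + 14*(153/10) + 14*(153/10)² - 6*153/10*(-717))) = 1/(-400559 - 6/(3 + 1071/5 + 14*(23409/100) + 329103/5)) = 1/(-400559 - 6/(3 + 1071/5 + 163863/50 + 329103/5)) = 1/(-400559 - 6/3465753/50) = 1/(-400559 - 6*50/3465753) = 1/(-400559 - 100/1155251) = 1/(-462746185409/1155251) = -1155251/462746185409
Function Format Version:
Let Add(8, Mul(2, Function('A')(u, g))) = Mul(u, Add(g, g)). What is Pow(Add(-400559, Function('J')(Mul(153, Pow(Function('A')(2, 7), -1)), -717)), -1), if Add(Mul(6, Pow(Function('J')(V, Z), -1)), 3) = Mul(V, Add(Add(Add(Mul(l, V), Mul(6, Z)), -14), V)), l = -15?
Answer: Rational(-1155251, 462746185409) ≈ -2.4965e-6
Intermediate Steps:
Function('A')(u, g) = Add(-4, Mul(g, u)) (Function('A')(u, g) = Add(-4, Mul(Rational(1, 2), Mul(u, Add(g, g)))) = Add(-4, Mul(Rational(1, 2), Mul(u, Mul(2, g)))) = Add(-4, Mul(Rational(1, 2), Mul(2, g, u))) = Add(-4, Mul(g, u)))
Function('J')(V, Z) = Mul(6, Pow(Add(-3, Mul(V, Add(-14, Mul(-14, V), Mul(6, Z)))), -1)) (Function('J')(V, Z) = Mul(6, Pow(Add(-3, Mul(V, Add(Add(Add(Mul(-15, V), Mul(6, Z)), -14), V))), -1)) = Mul(6, Pow(Add(-3, Mul(V, Add(Add(-14, Mul(-15, V), Mul(6, Z)), V))), -1)) = Mul(6, Pow(Add(-3, Mul(V, Add(-14, Mul(-14, V), Mul(6, Z)))), -1)))
Pow(Add(-400559, Function('J')(Mul(153, Pow(Function('A')(2, 7), -1)), -717)), -1) = Pow(Add(-400559, Mul(-6, Pow(Add(3, Mul(14, Mul(153, Pow(Add(-4, Mul(7, 2)), -1))), Mul(14, Pow(Mul(153, Pow(Add(-4, Mul(7, 2)), -1)), 2)), Mul(-6, Mul(153, Pow(Add(-4, Mul(7, 2)), -1)), -717)), -1))), -1) = Pow(Add(-400559, Mul(-6, Pow(Add(3, Mul(14, Mul(153, Pow(Add(-4, 14), -1))), Mul(14, Pow(Mul(153, Pow(Add(-4, 14), -1)), 2)), Mul(-6, Mul(153, Pow(Add(-4, 14), -1)), -717)), -1))), -1) = Pow(Add(-400559, Mul(-6, Pow(Add(3, Mul(14, Mul(153, Pow(10, -1))), Mul(14, Pow(Mul(153, Pow(10, -1)), 2)), Mul(-6, Mul(153, Pow(10, -1)), -717)), -1))), -1) = Pow(Add(-400559, Mul(-6, Pow(Add(3, Mul(14, Mul(153, Rational(1, 10))), Mul(14, Pow(Mul(153, Rational(1, 10)), 2)), Mul(-6, Mul(153, Rational(1, 10)), -717)), -1))), -1) = Pow(Add(-400559, Mul(-6, Pow(Add(3, Mul(14, Rational(153, 10)), Mul(14, Pow(Rational(153, 10), 2)), Mul(-6, Rational(153, 10), -717)), -1))), -1) = Pow(Add(-400559, Mul(-6, Pow(Add(3, Rational(1071, 5), Mul(14, Rational(23409, 100)), Rational(329103, 5)), -1))), -1) = Pow(Add(-400559, Mul(-6, Pow(Add(3, Rational(1071, 5), Rational(163863, 50), Rational(329103, 5)), -1))), -1) = Pow(Add(-400559, Mul(-6, Pow(Rational(3465753, 50), -1))), -1) = Pow(Add(-400559, Mul(-6, Rational(50, 3465753))), -1) = Pow(Add(-400559, Rational(-100, 1155251)), -1) = Pow(Rational(-462746185409, 1155251), -1) = Rational(-1155251, 462746185409)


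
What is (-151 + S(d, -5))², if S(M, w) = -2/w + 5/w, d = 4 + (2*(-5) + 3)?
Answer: 574564/25 ≈ 22983.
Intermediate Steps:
d = -3 (d = 4 + (-10 + 3) = 4 - 7 = -3)
S(M, w) = 3/w
(-151 + S(d, -5))² = (-151 + 3/(-5))² = (-151 + 3*(-⅕))² = (-151 - ⅗)² = (-758/5)² = 574564/25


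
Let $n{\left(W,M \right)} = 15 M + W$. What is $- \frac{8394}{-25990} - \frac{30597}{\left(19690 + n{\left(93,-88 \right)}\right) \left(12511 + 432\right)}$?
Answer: $\frac{143220749994}{443624440565} \approx 0.32284$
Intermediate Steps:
$n{\left(W,M \right)} = W + 15 M$
$- \frac{8394}{-25990} - \frac{30597}{\left(19690 + n{\left(93,-88 \right)}\right) \left(12511 + 432\right)} = - \frac{8394}{-25990} - \frac{30597}{\left(19690 + \left(93 + 15 \left(-88\right)\right)\right) \left(12511 + 432\right)} = \left(-8394\right) \left(- \frac{1}{25990}\right) - \frac{30597}{\left(19690 + \left(93 - 1320\right)\right) 12943} = \frac{4197}{12995} - \frac{30597}{\left(19690 - 1227\right) 12943} = \frac{4197}{12995} - \frac{30597}{18463 \cdot 12943} = \frac{4197}{12995} - \frac{30597}{238966609} = \frac{4197}{12995} - \frac{4371}{34138087} = \frac{143220749994}{443624440565}$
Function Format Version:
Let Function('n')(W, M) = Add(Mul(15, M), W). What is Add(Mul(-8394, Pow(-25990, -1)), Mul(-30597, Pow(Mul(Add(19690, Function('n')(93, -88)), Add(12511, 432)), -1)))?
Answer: Rational(143220749994, 443624440565) ≈ 0.32284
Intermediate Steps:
Function('n')(W, M) = Add(W, Mul(15, M))
Add(Mul(-8394, Pow(-25990, -1)), Mul(-30597, Pow(Mul(Add(19690, Function('n')(93, -88)), Add(12511, 432)), -1))) = Add(Mul(-8394, Pow(-25990, -1)), Mul(-30597, Pow(Mul(Add(19690, Add(93, Mul(15, -88))), Add(12511, 432)), -1))) = Add(Mul(-8394, Rational(-1, 25990)), Mul(-30597, Pow(Mul(Add(19690, Add(93, -1320)), 12943), -1))) = Add(Rational(4197, 12995), Mul(-30597, Pow(Mul(Add(19690, -1227), 12943), -1))) = Add(Rational(4197, 12995), Mul(-30597, Pow(Mul(18463, 12943), -1))) = Add(Rational(4197, 12995), Mul(-30597, Pow(238966609, -1))) = Add(Rational(4197, 12995), Mul(-30597, Rational(1, 238966609))) = Add(Rational(4197, 12995), Rational(-4371, 34138087)) = Rational(143220749994, 443624440565)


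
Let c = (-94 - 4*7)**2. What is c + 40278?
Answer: 55162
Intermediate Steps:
c = 14884 (c = (-94 - 28)**2 = (-122)**2 = 14884)
c + 40278 = 14884 + 40278 = 55162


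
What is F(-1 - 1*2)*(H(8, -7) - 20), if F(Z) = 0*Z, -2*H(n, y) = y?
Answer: 0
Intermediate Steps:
H(n, y) = -y/2
F(Z) = 0
F(-1 - 1*2)*(H(8, -7) - 20) = 0*(-1/2*(-7) - 20) = 0*(7/2 - 20) = 0*(-33/2) = 0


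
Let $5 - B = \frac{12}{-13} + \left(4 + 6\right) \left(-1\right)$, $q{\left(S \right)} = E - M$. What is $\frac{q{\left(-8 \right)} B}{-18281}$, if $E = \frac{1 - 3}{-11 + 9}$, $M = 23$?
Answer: $\frac{4554}{237653} \approx 0.019162$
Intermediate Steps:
$E = 1$ ($E = - \frac{2}{-2} = \left(-2\right) \left(- \frac{1}{2}\right) = 1$)
$q{\left(S \right)} = -22$ ($q{\left(S \right)} = 1 - 23 = -22$)
$B = \frac{207}{13}$ ($B = 5 - \left(\frac{12}{-13} + \left(4 + 6\right) \left(-1\right)\right) = 5 - \left(12 \left(- \frac{1}{13}\right) + 10 \left(-1\right)\right) = 5 - \left(- \frac{12}{13} - 10\right) = 5 - - \frac{142}{13} = 5 + \frac{142}{13} = \frac{207}{13} \approx 15.923$)
$\frac{q{\left(-8 \right)} B}{-18281} = \frac{\left(-22\right) \frac{207}{13}}{-18281} = \left(- \frac{4554}{13}\right) \left(- \frac{1}{18281}\right) = \frac{4554}{237653}$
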